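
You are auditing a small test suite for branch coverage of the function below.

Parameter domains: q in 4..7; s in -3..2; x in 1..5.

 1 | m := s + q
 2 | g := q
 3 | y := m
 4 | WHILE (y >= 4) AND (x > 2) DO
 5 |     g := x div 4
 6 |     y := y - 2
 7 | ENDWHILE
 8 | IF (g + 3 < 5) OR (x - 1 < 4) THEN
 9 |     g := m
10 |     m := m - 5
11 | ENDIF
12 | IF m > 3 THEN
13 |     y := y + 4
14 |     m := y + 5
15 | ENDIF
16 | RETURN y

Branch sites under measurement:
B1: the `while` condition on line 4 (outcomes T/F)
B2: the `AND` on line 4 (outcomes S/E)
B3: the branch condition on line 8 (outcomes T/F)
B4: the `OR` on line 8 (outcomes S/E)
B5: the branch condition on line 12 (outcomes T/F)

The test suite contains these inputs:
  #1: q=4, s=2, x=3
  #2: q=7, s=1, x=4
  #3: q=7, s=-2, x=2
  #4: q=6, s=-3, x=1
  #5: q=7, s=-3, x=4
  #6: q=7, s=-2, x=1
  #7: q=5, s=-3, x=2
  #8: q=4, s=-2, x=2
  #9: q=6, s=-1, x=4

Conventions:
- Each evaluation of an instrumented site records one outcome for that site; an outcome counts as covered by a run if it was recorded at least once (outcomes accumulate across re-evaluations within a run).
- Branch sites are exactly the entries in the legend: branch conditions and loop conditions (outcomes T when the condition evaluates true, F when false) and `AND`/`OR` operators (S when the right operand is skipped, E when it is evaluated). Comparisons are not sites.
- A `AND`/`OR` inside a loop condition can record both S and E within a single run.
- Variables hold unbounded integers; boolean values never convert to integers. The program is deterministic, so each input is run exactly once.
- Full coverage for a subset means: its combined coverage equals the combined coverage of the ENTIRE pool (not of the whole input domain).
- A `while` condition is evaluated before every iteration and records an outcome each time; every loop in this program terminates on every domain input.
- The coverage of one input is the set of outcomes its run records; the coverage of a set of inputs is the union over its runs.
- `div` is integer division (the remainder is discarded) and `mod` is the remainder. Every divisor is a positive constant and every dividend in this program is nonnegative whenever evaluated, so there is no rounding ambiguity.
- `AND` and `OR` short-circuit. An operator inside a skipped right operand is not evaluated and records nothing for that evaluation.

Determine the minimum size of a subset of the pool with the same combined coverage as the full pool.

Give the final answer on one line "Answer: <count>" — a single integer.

input #1 (q=4, s=2, x=3): events B2->E, B1->T, B2->E, B1->T, B2->S, B1->F, B4->S, B3->T, B5->F; covers B1=T, B1=F, B2=S, B2=E, B3=T, B4=S, B5=F
input #2 (q=7, s=1, x=4): events B2->E, B1->T, B2->E, B1->T, B2->E, B1->T, B2->S, B1->F, B4->S, B3->T, B5->F; covers B1=T, B1=F, B2=S, B2=E, B3=T, B4=S, B5=F
input #3 (q=7, s=-2, x=2): events B2->E, B1->F, B4->E, B3->T, B5->F; covers B1=F, B2=E, B3=T, B4=E, B5=F
input #4 (q=6, s=-3, x=1): events B2->S, B1->F, B4->E, B3->T, B5->F; covers B1=F, B2=S, B3=T, B4=E, B5=F
input #5 (q=7, s=-3, x=4): events B2->E, B1->T, B2->S, B1->F, B4->S, B3->T, B5->F; covers B1=T, B1=F, B2=S, B2=E, B3=T, B4=S, B5=F
input #6 (q=7, s=-2, x=1): events B2->E, B1->F, B4->E, B3->T, B5->F; covers B1=F, B2=E, B3=T, B4=E, B5=F
input #7 (q=5, s=-3, x=2): events B2->S, B1->F, B4->E, B3->T, B5->F; covers B1=F, B2=S, B3=T, B4=E, B5=F
input #8 (q=4, s=-2, x=2): events B2->S, B1->F, B4->E, B3->T, B5->F; covers B1=F, B2=S, B3=T, B4=E, B5=F
input #9 (q=6, s=-1, x=4): events B2->E, B1->T, B2->S, B1->F, B4->S, B3->T, B5->F; covers B1=T, B1=F, B2=S, B2=E, B3=T, B4=S, B5=F
pool-wide coverage (8 outcomes): B1=T, B1=F, B2=S, B2=E, B3=T, B4=S, B4=E, B5=F
no size-1 subset reaches all 8 outcomes (best union: 7/8)
at size 2, {1, 3} reaches all 8 outcomes; every lexicographically earlier size-2 subset fails

Answer: 2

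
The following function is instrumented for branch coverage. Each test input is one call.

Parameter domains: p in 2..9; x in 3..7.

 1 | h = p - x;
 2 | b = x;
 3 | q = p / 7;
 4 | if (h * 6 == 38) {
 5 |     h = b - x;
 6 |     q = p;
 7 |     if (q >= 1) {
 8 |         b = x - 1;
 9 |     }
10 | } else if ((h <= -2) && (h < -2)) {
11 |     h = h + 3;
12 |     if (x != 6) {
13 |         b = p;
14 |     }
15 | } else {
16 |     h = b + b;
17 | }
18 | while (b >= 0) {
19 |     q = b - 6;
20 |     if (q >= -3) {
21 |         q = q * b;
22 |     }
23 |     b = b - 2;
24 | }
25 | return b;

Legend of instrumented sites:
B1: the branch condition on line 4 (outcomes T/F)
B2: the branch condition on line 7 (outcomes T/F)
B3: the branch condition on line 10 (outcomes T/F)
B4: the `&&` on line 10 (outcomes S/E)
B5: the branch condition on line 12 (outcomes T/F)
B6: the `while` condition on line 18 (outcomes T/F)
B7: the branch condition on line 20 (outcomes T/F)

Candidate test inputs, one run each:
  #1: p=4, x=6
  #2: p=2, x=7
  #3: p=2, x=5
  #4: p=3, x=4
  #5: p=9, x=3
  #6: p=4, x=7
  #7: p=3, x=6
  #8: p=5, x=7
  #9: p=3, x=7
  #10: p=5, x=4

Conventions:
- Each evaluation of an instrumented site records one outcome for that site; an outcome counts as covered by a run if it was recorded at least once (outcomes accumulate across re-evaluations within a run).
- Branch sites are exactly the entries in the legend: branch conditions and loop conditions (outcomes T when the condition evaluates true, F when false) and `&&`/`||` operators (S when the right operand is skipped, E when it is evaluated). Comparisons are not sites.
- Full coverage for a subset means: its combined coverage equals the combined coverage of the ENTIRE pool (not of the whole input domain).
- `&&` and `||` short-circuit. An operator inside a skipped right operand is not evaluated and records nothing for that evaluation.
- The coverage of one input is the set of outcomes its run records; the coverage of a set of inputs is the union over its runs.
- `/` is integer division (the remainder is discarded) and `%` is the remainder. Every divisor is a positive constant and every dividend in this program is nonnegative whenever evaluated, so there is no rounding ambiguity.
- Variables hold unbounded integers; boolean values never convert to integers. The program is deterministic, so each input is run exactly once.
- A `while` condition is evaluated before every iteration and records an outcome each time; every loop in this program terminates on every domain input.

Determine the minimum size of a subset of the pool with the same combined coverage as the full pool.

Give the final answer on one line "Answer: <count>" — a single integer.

#1 (p=4, x=6) -> covered: B1=F, B3=F, B4=E, B6=T, B6=F, B7=T, B7=F
#2 (p=2, x=7) -> covered: B1=F, B3=T, B4=E, B5=T, B6=T, B6=F, B7=F
#3 (p=2, x=5) -> covered: B1=F, B3=T, B4=E, B5=T, B6=T, B6=F, B7=F
#4 (p=3, x=4) -> covered: B1=F, B3=F, B4=S, B6=T, B6=F, B7=T, B7=F
#5 (p=9, x=3) -> covered: B1=F, B3=F, B4=S, B6=T, B6=F, B7=T, B7=F
#6 (p=4, x=7) -> covered: B1=F, B3=T, B4=E, B5=T, B6=T, B6=F, B7=T, B7=F
#7 (p=3, x=6) -> covered: B1=F, B3=T, B4=E, B5=F, B6=T, B6=F, B7=T, B7=F
#8 (p=5, x=7) -> covered: B1=F, B3=F, B4=E, B6=T, B6=F, B7=T, B7=F
#9 (p=3, x=7) -> covered: B1=F, B3=T, B4=E, B5=T, B6=T, B6=F, B7=T, B7=F
#10 (p=5, x=4) -> covered: B1=F, B3=F, B4=S, B6=T, B6=F, B7=T, B7=F
union over all inputs: B1=F, B3=T, B3=F, B4=S, B4=E, B5=T, B5=F, B6=T, B6=F, B7=T, B7=F (11 outcomes)
no size-1 subset reaches all 11 outcomes (best union: 8/11)
no size-2 subset reaches all 11 outcomes (best union: 10/11)
inputs {2, 4, 7} (size 3) cover everything; no size-3 subset with a lexicographically smaller index list covers all 11

Answer: 3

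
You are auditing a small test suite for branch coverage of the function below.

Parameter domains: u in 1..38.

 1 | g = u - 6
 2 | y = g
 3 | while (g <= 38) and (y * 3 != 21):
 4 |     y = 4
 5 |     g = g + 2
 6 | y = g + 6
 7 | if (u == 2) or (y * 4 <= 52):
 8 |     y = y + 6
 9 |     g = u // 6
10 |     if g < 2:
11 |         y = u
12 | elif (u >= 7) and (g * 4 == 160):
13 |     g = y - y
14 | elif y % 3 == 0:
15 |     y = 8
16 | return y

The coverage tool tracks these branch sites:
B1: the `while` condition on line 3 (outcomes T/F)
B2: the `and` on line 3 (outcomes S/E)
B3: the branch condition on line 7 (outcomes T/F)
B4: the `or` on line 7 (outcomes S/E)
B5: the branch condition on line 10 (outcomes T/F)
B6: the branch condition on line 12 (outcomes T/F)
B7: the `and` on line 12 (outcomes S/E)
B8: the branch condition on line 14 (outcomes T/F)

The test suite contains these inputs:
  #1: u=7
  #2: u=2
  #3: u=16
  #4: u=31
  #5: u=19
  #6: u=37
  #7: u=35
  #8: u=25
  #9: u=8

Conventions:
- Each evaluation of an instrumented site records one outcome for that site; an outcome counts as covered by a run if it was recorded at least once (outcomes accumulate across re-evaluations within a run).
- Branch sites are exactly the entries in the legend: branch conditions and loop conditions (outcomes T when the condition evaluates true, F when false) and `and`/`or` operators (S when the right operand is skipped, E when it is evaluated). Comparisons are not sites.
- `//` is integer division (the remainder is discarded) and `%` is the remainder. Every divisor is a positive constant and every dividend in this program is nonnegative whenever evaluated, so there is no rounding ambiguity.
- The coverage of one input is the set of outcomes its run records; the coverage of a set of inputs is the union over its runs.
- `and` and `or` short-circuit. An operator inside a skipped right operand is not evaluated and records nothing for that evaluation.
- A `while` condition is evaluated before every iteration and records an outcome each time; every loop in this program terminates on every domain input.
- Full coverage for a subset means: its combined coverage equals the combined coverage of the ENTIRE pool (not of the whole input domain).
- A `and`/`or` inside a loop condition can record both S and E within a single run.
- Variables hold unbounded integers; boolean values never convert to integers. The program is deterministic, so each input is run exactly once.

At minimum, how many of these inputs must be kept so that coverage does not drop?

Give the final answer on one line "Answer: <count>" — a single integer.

input #1 (u=7): events B2->E, B1->T, B2->E, B1->T, B2->E, B1->T, B2->E, B1->T, B2->E, B1->T, B2->E, B1->T, B2->E, B1->T, ...; covers B1=T, B1=F, B2=S, B2=E, B3=F, B4=E, B6=F, B7=E, B8=T
input #2 (u=2): events B2->E, B1->T, B2->E, B1->T, B2->E, B1->T, B2->E, B1->T, B2->E, B1->T, B2->E, B1->T, B2->E, B1->T, ...; covers B1=T, B1=F, B2=S, B2=E, B3=T, B4=S, B5=T
input #3 (u=16): events B2->E, B1->T, B2->E, B1->T, B2->E, B1->T, B2->E, B1->T, B2->E, B1->T, B2->E, B1->T, B2->E, B1->T, ...; covers B1=T, B1=F, B2=S, B2=E, B3=F, B4=E, B6=T, B7=E
input #4 (u=31): events B2->E, B1->T, B2->E, B1->T, B2->E, B1->T, B2->E, B1->T, B2->E, B1->T, B2->E, B1->T, B2->E, B1->T, ...; covers B1=T, B1=F, B2=S, B2=E, B3=F, B4=E, B6=F, B7=E, B8=T
input #5 (u=19): events B2->E, B1->T, B2->E, B1->T, B2->E, B1->T, B2->E, B1->T, B2->E, B1->T, B2->E, B1->T, B2->E, B1->T, ...; covers B1=T, B1=F, B2=S, B2=E, B3=F, B4=E, B6=F, B7=E, B8=T
input #6 (u=37): events B2->E, B1->T, B2->E, B1->T, B2->E, B1->T, B2->E, B1->T, B2->S, B1->F, B4->E, B3->F, B7->E, B6->F, ...; covers B1=T, B1=F, B2=S, B2=E, B3=F, B4=E, B6=F, B7=E, B8=T
input #7 (u=35): events B2->E, B1->T, B2->E, B1->T, B2->E, B1->T, B2->E, B1->T, B2->E, B1->T, B2->S, B1->F, B4->E, B3->F, ...; covers B1=T, B1=F, B2=S, B2=E, B3=F, B4=E, B6=F, B7=E, B8=T
input #8 (u=25): events B2->E, B1->T, B2->E, B1->T, B2->E, B1->T, B2->E, B1->T, B2->E, B1->T, B2->E, B1->T, B2->E, B1->T, ...; covers B1=T, B1=F, B2=S, B2=E, B3=F, B4=E, B6=F, B7=E, B8=T
input #9 (u=8): events B2->E, B1->T, B2->E, B1->T, B2->E, B1->T, B2->E, B1->T, B2->E, B1->T, B2->E, B1->T, B2->E, B1->T, ...; covers B1=T, B1=F, B2=S, B2=E, B3=F, B4=E, B6=T, B7=E
union over all inputs: B1=T, B1=F, B2=S, B2=E, B3=T, B3=F, B4=S, B4=E, B5=T, B6=T, B6=F, B7=E, B8=T (13 outcomes)
size 1 is not enough: best union over all size-1 subsets is 9/13
size 2 is not enough: best union over all size-2 subsets is 12/13
the canonical winner is {1, 2, 3}: size 3, full 13-outcome coverage, earliest index list among size-3 covers

Answer: 3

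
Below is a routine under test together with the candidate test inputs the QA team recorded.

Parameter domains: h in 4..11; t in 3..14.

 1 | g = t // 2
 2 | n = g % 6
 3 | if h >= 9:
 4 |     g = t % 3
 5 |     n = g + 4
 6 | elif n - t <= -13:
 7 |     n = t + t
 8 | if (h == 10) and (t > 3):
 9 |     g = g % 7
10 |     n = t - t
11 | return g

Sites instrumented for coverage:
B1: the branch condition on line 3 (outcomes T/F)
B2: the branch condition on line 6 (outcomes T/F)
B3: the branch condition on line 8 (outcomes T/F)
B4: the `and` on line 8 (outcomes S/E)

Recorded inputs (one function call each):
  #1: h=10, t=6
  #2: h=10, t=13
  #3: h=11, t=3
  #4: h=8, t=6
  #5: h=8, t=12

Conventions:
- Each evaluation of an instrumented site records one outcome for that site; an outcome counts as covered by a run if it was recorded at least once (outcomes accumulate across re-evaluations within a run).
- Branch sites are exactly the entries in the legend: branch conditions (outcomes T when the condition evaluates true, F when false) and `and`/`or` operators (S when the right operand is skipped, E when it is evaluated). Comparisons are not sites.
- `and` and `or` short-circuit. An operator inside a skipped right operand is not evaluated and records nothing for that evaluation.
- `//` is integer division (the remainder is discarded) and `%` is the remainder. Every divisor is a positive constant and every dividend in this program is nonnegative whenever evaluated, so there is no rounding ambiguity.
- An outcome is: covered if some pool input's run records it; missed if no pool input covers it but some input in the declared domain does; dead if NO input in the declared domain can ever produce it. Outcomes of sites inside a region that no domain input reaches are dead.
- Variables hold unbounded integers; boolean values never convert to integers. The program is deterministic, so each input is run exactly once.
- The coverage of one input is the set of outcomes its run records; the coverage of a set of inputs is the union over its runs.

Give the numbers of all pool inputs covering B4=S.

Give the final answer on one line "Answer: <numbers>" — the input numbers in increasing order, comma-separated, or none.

input #1 (h=10, t=6): does not produce B4=S
input #2 (h=10, t=13): does not produce B4=S
input #3 (h=11, t=3): produces B4=S
input #4 (h=8, t=6): produces B4=S
input #5 (h=8, t=12): produces B4=S

Answer: 3, 4, 5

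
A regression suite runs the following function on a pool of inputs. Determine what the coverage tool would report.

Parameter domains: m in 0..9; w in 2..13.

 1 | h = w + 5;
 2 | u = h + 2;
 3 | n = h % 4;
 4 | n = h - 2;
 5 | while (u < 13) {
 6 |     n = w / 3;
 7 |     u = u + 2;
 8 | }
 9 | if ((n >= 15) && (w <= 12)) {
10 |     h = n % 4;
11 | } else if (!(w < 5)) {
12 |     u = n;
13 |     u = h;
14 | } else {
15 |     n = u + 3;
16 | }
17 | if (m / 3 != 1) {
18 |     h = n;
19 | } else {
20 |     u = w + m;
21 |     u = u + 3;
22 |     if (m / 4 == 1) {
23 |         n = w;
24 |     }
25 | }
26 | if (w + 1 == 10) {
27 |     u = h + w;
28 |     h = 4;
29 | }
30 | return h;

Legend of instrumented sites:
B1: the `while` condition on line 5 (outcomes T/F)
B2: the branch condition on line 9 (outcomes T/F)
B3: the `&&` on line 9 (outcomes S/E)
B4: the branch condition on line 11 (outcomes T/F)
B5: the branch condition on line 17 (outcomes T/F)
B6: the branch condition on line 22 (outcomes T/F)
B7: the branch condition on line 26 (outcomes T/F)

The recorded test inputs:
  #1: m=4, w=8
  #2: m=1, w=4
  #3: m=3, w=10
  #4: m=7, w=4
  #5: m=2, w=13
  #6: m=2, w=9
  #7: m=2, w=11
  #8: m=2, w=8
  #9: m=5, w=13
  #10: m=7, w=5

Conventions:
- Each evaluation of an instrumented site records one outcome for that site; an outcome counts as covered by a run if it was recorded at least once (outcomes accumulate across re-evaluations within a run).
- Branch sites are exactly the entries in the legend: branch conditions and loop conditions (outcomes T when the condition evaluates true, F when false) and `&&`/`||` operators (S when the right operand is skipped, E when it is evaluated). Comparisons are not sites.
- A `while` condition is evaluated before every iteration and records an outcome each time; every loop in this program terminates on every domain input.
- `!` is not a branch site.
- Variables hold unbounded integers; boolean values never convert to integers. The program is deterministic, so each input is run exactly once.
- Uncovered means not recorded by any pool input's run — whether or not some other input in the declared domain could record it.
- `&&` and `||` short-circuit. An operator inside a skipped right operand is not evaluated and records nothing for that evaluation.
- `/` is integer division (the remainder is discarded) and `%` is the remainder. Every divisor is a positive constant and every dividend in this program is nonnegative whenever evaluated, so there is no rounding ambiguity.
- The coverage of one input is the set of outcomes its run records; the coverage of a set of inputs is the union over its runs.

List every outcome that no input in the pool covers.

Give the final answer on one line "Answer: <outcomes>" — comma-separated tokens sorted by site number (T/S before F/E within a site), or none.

input #1, m=4, w=8: events B1->F, B3->S, B2->F, B4->T, B5->F, B6->T, B7->F; outcomes B1=F, B2=F, B3=S, B4=T, B5=F, B6=T, B7=F
input #2, m=1, w=4: events B1->T, B1->F, B3->S, B2->F, B4->F, B5->T, B7->F; outcomes B1=T, B1=F, B2=F, B3=S, B4=F, B5=T, B7=F
input #3, m=3, w=10: events B1->F, B3->S, B2->F, B4->T, B5->F, B6->F, B7->F; outcomes B1=F, B2=F, B3=S, B4=T, B5=F, B6=F, B7=F
input #4, m=7, w=4: events B1->T, B1->F, B3->S, B2->F, B4->F, B5->T, B7->F; outcomes B1=T, B1=F, B2=F, B3=S, B4=F, B5=T, B7=F
input #5, m=2, w=13: events B1->F, B3->E, B2->F, B4->T, B5->T, B7->F; outcomes B1=F, B2=F, B3=E, B4=T, B5=T, B7=F
input #6, m=2, w=9: events B1->F, B3->S, B2->F, B4->T, B5->T, B7->T; outcomes B1=F, B2=F, B3=S, B4=T, B5=T, B7=T
input #7, m=2, w=11: events B1->F, B3->S, B2->F, B4->T, B5->T, B7->F; outcomes B1=F, B2=F, B3=S, B4=T, B5=T, B7=F
input #8, m=2, w=8: events B1->F, B3->S, B2->F, B4->T, B5->T, B7->F; outcomes B1=F, B2=F, B3=S, B4=T, B5=T, B7=F
input #9, m=5, w=13: events B1->F, B3->E, B2->F, B4->T, B5->F, B6->T, B7->F; outcomes B1=F, B2=F, B3=E, B4=T, B5=F, B6=T, B7=F
input #10, m=7, w=5: events B1->T, B1->F, B3->S, B2->F, B4->T, B5->T, B7->F; outcomes B1=T, B1=F, B2=F, B3=S, B4=T, B5=T, B7=F
union over the pool: B1=T, B1=F, B2=F, B3=S, B3=E, B4=T, B4=F, B5=T, B5=F, B6=T, B6=F, B7=T, B7=F
uncovered (1 of 14): B2=T

Answer: B2=T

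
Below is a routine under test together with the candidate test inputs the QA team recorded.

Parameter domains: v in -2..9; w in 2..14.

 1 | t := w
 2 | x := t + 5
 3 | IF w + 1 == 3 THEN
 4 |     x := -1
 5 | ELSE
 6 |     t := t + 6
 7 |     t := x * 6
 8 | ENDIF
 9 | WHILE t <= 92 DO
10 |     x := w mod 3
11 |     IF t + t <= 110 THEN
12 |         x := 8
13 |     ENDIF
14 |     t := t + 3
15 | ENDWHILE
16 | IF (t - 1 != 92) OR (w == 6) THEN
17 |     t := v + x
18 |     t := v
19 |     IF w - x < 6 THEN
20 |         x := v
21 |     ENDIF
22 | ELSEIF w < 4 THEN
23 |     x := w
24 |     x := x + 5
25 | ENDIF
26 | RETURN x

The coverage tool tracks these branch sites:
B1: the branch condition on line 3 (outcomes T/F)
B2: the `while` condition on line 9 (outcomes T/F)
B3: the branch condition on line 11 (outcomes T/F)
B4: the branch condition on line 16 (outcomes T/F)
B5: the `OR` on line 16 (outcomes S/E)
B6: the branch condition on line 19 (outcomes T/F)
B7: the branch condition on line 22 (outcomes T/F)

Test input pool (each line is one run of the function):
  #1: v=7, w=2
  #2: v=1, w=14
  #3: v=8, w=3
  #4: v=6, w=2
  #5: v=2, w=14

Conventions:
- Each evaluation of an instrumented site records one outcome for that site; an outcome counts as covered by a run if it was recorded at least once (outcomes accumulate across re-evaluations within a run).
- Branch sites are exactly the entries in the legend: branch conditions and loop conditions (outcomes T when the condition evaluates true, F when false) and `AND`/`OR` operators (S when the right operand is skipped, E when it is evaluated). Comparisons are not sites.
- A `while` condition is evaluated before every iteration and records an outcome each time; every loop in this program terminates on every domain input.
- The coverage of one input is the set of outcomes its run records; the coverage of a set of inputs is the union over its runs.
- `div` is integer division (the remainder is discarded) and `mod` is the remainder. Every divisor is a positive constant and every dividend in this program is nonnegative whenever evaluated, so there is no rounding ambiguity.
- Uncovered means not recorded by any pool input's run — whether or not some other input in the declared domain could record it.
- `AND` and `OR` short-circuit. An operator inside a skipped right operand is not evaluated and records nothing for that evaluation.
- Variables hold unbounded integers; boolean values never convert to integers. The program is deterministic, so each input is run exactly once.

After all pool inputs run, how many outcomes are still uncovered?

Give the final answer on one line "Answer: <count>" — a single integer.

test 1 (v=7, w=2) hits B1=T, B2=T, B2=F, B3=T, B3=F, B4=T, B5=S, B6=T
test 2 (v=1, w=14) hits B1=F, B2=F, B4=T, B5=S, B6=T
test 3 (v=8, w=3) hits B1=F, B2=T, B2=F, B3=T, B3=F, B4=F, B5=E, B7=T
test 4 (v=6, w=2) hits B1=T, B2=T, B2=F, B3=T, B3=F, B4=T, B5=S, B6=T
test 5 (v=2, w=14) hits B1=F, B2=F, B4=T, B5=S, B6=T
union over the pool: B1=T, B1=F, B2=T, B2=F, B3=T, B3=F, B4=T, B4=F, B5=S, B5=E, B6=T, B7=T
uncovered (2 of 14): B6=F, B7=F

Answer: 2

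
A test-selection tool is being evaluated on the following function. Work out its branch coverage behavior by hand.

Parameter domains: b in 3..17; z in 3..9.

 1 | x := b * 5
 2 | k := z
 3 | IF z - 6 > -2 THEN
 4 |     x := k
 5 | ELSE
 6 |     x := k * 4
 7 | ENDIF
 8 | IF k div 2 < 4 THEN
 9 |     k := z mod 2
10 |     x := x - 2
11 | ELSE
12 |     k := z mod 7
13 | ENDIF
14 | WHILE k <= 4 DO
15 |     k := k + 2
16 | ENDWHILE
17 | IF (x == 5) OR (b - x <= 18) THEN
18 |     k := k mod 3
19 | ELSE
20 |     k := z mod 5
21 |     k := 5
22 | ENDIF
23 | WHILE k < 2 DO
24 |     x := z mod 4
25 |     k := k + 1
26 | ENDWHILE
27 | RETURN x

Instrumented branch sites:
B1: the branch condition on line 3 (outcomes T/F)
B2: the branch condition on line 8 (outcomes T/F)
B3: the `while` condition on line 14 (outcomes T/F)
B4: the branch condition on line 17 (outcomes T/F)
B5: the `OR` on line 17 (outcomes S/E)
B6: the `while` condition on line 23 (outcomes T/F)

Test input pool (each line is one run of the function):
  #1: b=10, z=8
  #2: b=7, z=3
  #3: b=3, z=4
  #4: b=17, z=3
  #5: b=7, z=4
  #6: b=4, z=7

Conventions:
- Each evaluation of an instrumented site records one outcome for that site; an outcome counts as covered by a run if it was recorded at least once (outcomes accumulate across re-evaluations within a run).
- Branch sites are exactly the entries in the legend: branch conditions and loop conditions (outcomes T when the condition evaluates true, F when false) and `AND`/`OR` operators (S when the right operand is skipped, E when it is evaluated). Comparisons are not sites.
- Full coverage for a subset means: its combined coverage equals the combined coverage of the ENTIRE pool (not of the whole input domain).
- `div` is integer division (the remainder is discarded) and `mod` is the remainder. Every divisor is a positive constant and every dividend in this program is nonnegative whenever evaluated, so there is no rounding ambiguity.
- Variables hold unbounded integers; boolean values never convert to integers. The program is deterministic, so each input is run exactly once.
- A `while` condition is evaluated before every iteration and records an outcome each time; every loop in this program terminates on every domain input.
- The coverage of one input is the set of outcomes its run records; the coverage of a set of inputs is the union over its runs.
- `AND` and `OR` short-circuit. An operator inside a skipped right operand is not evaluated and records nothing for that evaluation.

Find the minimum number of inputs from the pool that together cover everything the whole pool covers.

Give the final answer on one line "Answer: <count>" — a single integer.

test 1 (b=10, z=8) fires B1->T, B2->F, B3->T, B3->T, B3->F, B5->E, B4->T, B6->F; hits B1=T, B2=F, B3=T, B3=F, B4=T, B5=E, B6=F
test 2 (b=7, z=3) fires B1->F, B2->T, B3->T, B3->T, B3->F, B5->E, B4->T, B6->F; hits B1=F, B2=T, B3=T, B3=F, B4=T, B5=E, B6=F
test 3 (b=3, z=4) fires B1->F, B2->T, B3->T, B3->T, B3->T, B3->F, B5->E, B4->T, B6->T, B6->T, B6->F; hits B1=F, B2=T, B3=T, B3=F, B4=T, B5=E, B6=T, B6=F
test 4 (b=17, z=3) fires B1->F, B2->T, B3->T, B3->T, B3->F, B5->E, B4->T, B6->F; hits B1=F, B2=T, B3=T, B3=F, B4=T, B5=E, B6=F
test 5 (b=7, z=4) fires B1->F, B2->T, B3->T, B3->T, B3->T, B3->F, B5->E, B4->T, B6->T, B6->T, B6->F; hits B1=F, B2=T, B3=T, B3=F, B4=T, B5=E, B6=T, B6=F
test 6 (b=4, z=7) fires B1->T, B2->T, B3->T, B3->T, B3->F, B5->S, B4->T, B6->F; hits B1=T, B2=T, B3=T, B3=F, B4=T, B5=S, B6=F
the full pool covers 11 outcomes: B1=T, B1=F, B2=T, B2=F, B3=T, B3=F, B4=T, B5=S, B5=E, B6=T, B6=F
no size-1 subset reaches all 11 outcomes (best union: 8/11)
no size-2 subset reaches all 11 outcomes (best union: 10/11)
at size 3, {1, 3, 6} reaches all 11 outcomes; every lexicographically earlier size-3 subset fails

Answer: 3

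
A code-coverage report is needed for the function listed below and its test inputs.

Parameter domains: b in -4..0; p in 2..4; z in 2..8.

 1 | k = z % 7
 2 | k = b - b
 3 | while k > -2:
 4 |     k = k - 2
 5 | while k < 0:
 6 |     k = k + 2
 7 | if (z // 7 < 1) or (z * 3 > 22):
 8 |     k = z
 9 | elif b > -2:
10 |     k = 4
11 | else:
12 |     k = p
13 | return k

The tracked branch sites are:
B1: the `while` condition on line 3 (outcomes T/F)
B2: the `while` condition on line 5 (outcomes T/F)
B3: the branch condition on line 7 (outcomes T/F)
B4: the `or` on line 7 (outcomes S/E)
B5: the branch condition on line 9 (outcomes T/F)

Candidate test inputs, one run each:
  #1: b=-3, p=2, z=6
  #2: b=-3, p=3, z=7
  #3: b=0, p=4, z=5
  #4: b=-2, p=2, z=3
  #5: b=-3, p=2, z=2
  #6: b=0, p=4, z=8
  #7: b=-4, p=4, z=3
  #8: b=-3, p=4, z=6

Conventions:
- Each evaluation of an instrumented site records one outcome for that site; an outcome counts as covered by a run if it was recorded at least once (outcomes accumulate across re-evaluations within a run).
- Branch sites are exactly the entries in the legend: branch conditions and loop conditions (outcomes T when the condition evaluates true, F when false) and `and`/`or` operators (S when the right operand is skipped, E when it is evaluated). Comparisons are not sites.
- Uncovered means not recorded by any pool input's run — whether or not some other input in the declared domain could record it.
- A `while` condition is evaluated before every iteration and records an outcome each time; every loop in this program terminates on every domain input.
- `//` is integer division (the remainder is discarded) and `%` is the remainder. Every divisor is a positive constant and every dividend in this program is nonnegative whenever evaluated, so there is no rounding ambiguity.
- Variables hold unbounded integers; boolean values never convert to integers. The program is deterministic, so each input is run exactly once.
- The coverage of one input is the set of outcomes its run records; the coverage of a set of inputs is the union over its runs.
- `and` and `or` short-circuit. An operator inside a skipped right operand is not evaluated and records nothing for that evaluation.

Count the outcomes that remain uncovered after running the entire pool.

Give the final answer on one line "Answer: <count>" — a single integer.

input #1, b=-3, p=2, z=6: outcomes B1=T, B1=F, B2=T, B2=F, B3=T, B4=S
input #2, b=-3, p=3, z=7: outcomes B1=T, B1=F, B2=T, B2=F, B3=F, B4=E, B5=F
input #3, b=0, p=4, z=5: outcomes B1=T, B1=F, B2=T, B2=F, B3=T, B4=S
input #4, b=-2, p=2, z=3: outcomes B1=T, B1=F, B2=T, B2=F, B3=T, B4=S
input #5, b=-3, p=2, z=2: outcomes B1=T, B1=F, B2=T, B2=F, B3=T, B4=S
input #6, b=0, p=4, z=8: outcomes B1=T, B1=F, B2=T, B2=F, B3=T, B4=E
input #7, b=-4, p=4, z=3: outcomes B1=T, B1=F, B2=T, B2=F, B3=T, B4=S
input #8, b=-3, p=4, z=6: outcomes B1=T, B1=F, B2=T, B2=F, B3=T, B4=S
union over the pool: B1=T, B1=F, B2=T, B2=F, B3=T, B3=F, B4=S, B4=E, B5=F
uncovered (1 of 10): B5=T

Answer: 1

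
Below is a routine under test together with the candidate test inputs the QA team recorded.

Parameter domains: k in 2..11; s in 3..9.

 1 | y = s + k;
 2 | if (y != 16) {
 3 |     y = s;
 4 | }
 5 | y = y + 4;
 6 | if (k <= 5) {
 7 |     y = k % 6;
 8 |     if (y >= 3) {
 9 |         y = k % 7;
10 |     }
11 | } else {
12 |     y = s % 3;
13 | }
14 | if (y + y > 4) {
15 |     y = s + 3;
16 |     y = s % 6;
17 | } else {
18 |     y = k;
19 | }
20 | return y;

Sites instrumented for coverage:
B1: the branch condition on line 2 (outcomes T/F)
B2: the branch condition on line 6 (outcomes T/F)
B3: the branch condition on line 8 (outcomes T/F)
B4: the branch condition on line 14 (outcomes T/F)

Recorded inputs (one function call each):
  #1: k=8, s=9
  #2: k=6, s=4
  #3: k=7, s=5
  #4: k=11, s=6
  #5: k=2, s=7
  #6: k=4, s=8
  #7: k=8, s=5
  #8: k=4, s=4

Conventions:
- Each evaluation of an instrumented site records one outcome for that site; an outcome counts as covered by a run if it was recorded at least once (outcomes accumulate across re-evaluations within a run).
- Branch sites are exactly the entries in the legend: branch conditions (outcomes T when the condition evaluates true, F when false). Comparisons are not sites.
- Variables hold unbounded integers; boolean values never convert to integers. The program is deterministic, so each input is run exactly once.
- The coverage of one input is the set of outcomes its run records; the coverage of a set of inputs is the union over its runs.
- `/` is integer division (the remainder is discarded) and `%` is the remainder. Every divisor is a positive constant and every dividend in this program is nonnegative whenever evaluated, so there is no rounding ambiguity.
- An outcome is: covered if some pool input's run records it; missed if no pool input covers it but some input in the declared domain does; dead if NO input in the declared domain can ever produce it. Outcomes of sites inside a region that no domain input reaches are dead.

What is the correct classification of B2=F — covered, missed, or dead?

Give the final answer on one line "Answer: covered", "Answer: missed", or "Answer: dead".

B2=F is recorded by pool input(s) 1, 2, 3, 4, 7 -> covered

Answer: covered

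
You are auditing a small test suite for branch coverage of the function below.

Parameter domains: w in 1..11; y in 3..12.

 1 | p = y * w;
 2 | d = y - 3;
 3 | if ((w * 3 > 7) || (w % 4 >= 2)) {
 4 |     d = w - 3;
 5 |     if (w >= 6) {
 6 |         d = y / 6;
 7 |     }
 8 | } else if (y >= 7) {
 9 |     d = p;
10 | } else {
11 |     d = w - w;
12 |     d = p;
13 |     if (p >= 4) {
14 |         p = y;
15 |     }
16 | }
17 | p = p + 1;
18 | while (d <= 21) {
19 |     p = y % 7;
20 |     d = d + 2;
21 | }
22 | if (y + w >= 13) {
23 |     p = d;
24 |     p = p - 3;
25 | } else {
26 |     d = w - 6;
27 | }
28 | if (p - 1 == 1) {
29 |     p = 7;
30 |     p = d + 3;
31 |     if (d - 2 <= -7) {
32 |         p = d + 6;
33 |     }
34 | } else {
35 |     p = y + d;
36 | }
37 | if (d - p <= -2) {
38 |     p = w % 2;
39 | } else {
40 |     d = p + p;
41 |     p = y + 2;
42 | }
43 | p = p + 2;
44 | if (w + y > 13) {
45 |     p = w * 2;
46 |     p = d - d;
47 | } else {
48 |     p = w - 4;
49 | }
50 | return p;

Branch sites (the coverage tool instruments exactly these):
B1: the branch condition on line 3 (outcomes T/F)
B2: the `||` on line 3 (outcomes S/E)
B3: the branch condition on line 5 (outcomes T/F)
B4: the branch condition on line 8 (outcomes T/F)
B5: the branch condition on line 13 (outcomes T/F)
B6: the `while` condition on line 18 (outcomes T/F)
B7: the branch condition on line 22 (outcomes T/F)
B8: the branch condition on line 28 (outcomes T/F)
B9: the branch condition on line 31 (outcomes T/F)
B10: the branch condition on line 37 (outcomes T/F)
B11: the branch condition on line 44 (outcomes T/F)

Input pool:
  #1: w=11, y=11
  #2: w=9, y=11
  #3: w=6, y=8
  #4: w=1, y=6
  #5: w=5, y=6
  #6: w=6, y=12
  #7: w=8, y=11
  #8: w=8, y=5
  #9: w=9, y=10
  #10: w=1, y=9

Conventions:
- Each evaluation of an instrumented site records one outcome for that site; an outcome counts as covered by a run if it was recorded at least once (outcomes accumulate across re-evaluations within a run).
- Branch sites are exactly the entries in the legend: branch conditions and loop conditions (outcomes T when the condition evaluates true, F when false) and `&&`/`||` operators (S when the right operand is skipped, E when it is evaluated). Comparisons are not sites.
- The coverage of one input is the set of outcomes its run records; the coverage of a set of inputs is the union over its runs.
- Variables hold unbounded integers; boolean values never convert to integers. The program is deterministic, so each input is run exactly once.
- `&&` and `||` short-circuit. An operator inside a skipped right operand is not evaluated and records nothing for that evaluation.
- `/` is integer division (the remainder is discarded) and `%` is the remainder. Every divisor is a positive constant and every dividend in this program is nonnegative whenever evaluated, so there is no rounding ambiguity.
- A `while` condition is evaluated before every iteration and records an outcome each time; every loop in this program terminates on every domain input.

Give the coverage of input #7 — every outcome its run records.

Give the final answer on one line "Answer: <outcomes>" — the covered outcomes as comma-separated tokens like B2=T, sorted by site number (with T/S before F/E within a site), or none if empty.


Event log for input #7 (w=8, y=11):
  B2->S, B1->T, B3->T, B6->T, B6->T, B6->T, B6->T, B6->T, B6->T, B6->T
  B6->T, B6->T, B6->T, B6->T, B6->F, B7->T, B8->F, B10->T, B11->T
distinct outcomes covered: B1=T, B2=S, B3=T, B6=T, B6=F, B7=T, B8=F, B10=T, B11=T
Answer: B1=T, B2=S, B3=T, B6=T, B6=F, B7=T, B8=F, B10=T, B11=T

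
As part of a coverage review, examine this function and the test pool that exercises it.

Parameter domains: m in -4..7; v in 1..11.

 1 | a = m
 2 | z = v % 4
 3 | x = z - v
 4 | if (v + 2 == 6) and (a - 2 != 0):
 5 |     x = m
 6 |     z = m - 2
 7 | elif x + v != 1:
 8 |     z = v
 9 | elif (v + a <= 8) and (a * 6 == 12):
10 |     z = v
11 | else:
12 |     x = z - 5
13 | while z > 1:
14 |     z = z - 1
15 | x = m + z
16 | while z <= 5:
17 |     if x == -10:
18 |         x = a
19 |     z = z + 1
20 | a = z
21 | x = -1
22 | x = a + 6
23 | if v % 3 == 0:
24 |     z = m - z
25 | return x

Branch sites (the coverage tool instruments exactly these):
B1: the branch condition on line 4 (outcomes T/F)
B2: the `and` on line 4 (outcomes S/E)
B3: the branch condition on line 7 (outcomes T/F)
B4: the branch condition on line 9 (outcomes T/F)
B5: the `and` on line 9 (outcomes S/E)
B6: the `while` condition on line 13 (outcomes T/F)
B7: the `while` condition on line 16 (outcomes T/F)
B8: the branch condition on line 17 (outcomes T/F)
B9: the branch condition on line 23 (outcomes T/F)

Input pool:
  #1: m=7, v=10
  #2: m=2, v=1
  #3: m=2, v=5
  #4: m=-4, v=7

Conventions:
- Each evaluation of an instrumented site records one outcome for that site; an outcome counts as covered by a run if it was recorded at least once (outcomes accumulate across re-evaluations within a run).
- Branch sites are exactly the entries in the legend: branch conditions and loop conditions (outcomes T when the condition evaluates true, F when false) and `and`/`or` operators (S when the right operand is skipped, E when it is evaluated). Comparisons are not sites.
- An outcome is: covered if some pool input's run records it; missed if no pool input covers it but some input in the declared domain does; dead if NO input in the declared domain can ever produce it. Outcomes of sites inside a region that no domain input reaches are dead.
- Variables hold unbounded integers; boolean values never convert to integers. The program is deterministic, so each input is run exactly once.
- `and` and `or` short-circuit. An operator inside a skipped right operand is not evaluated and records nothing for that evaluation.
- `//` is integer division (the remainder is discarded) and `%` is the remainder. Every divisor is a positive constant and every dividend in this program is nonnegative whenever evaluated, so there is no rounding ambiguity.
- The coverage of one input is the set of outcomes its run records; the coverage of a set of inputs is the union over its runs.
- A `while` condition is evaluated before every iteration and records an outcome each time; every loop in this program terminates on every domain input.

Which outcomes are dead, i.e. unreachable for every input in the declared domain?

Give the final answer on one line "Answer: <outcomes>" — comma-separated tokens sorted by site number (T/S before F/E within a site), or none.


exhaustive pass over the 132-input domain:
  reachable outcomes have witnesses, e.g. B1=T (e.g. m=-4, v=4), B1=F (e.g. m=-4, v=1), B2=S (e.g. m=-4, v=1), B2=E (e.g. m=-4, v=4)
Answer: none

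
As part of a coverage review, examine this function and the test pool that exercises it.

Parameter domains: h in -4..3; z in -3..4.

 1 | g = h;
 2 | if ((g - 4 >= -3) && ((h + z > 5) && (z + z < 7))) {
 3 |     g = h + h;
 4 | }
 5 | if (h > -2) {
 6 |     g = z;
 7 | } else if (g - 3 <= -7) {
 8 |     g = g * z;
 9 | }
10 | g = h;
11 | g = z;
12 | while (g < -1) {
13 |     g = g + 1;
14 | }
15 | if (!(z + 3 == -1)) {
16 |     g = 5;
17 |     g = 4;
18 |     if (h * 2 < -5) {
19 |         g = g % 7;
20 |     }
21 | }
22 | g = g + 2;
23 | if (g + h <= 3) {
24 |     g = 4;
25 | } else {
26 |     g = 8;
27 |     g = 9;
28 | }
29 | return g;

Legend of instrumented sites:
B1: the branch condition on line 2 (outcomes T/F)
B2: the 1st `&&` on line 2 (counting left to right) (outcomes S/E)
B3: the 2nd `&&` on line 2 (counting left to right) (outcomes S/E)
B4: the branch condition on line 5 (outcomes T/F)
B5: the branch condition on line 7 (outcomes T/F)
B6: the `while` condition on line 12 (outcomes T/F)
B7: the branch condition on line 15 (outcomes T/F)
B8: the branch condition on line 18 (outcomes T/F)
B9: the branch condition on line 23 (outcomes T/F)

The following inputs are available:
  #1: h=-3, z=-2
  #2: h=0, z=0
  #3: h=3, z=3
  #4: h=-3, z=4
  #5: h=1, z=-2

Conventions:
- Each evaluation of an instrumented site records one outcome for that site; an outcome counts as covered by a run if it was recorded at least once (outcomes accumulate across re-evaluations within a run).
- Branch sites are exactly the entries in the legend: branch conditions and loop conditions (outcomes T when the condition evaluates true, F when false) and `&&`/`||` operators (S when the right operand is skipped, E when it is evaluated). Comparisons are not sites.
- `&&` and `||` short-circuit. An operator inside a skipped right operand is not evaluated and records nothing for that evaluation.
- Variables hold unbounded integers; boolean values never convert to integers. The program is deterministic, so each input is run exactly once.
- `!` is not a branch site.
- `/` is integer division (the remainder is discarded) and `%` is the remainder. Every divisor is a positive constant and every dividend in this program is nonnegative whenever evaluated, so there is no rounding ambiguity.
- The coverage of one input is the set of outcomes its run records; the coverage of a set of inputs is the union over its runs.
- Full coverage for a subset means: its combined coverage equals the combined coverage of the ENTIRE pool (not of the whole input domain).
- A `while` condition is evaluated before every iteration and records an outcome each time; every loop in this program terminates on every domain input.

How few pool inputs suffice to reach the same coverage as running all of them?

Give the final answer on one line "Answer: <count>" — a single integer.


#1 (h=-3, z=-2) -> covered: B1=F, B2=S, B4=F, B5=F, B6=T, B6=F, B7=T, B8=T, B9=T
#2 (h=0, z=0) -> covered: B1=F, B2=S, B4=T, B6=F, B7=T, B8=F, B9=F
#3 (h=3, z=3) -> covered: B1=T, B2=E, B3=E, B4=T, B6=F, B7=T, B8=F, B9=F
#4 (h=-3, z=4) -> covered: B1=F, B2=S, B4=F, B5=F, B6=F, B7=T, B8=T, B9=T
#5 (h=1, z=-2) -> covered: B1=F, B2=E, B3=S, B4=T, B6=T, B6=F, B7=T, B8=F, B9=F
together the pool reaches 16 outcomes: B1=T, B1=F, B2=S, B2=E, B3=S, B3=E, B4=T, B4=F, B5=F, B6=T, B6=F, B7=T, B8=T, B8=F, B9=T, B9=F
no size-1 subset reaches all 16 outcomes (best union: 9/16)
no size-2 subset reaches all 16 outcomes (best union: 15/16)
size 3: inputs {1, 3, 5} cover all 16 outcomes, and no lexicographically smaller subset of this size does
Answer: 3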